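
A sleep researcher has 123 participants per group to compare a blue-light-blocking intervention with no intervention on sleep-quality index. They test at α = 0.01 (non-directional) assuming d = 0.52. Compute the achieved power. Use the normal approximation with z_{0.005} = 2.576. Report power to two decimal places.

For two equal groups, power = Φ(d·√(n/2) − z_{α/2}).
d·√(n/2) = 0.52 × √(123/2) = 0.52 × 7.842 = 4.078.
z_β = 4.078 − 2.576 = 1.502.
Power = Φ(1.502) = 0.933.

power ≈ 0.93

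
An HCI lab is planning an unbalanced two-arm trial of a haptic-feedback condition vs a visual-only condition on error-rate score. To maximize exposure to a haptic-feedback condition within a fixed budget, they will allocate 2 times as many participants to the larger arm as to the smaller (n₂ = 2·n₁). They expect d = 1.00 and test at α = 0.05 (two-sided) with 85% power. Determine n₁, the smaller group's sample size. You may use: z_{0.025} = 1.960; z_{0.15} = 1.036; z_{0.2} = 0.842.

With allocation ratio k = n₂/n₁ = 2, Var(x̄₁−x̄₂) = σ²(1/n₁ + 1/(k·n₁)) = σ²·(k+1)/(k·n₁).
So n₁ = (1 + 1/k)·((z_{α/2} + z_β)/d)² = 1.500 × (2.996/1.00)².
n₁ = 1.500 × 8.98 = 13.5.
Round up: n₁ = 14, giving n₂ = 2 × 14 = 28.

n₁ = 14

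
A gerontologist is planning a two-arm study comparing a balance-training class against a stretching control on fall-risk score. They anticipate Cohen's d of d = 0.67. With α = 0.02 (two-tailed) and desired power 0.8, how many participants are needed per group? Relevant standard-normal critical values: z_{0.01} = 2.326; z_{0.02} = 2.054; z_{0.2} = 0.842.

For two independent groups with equal n: n = 2·((z_{α/2} + z_β) / d)².
z_{α/2} + z_β = 2.326 + 0.842 = 3.168.
n = 2 × (3.168 / 0.67)² = 2 × 4.728² = 2 × 22.36 = 44.7.
Round up to the next whole participant.

n = 45 per group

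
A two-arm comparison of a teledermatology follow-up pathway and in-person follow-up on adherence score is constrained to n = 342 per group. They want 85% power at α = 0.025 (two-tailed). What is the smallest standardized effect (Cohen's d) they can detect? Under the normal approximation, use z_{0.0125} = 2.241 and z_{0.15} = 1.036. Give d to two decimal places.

d_min ≈ 0.25

For two independent groups of n = 342 each: d_min = (z_{α/2} + z_β)·√(2/n).
z-sum = 2.241 + 1.036 = 3.277.
d_min = 3.277 × √(2/342) = 3.277 × 0.0765 = 0.251.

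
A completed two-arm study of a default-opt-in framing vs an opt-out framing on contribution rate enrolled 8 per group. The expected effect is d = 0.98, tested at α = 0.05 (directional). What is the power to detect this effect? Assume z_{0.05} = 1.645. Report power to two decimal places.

power ≈ 0.62

For two equal groups, power = Φ(d·√(n/2) − z_{α}).
d·√(n/2) = 0.98 × √(8/2) = 0.98 × 2.000 = 1.960.
z_β = 1.960 − 1.645 = 0.315.
Power = Φ(0.315) = 0.624.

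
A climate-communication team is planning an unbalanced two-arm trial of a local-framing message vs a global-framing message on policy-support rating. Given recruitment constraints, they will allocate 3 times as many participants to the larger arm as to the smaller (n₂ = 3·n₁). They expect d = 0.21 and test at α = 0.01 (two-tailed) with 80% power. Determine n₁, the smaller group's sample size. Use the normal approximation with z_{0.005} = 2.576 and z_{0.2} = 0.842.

With allocation ratio k = n₂/n₁ = 3, Var(x̄₁−x̄₂) = σ²(1/n₁ + 1/(k·n₁)) = σ²·(k+1)/(k·n₁).
So n₁ = (1 + 1/k)·((z_{α/2} + z_β)/d)² = 1.333 × (3.418/0.21)².
n₁ = 1.333 × 264.91 = 353.2.
Round up: n₁ = 354, giving n₂ = 3 × 354 = 1062.

n₁ = 354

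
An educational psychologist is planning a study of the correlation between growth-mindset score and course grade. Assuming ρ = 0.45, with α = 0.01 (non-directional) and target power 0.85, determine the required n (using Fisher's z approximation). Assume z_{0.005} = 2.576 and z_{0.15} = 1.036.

n = 59

Fisher's z: C = ½·ln((1+r)/(1−r)) = ½·ln(2.6364) = 0.4847.
n = ((z_{α/2} + z_β)/C)² + 3.
(2.576 + 1.036) / 0.4847 = 3.612 / 0.4847 = 7.452.
n = 7.452² + 3 = 55.53 + 3 = 58.5.
Round up.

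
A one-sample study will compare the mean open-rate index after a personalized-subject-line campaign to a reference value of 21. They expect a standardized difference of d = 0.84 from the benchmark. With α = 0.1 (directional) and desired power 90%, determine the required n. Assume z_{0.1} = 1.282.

n = 10

For a one-sample test: n = ((z_{α} + z_β) / d)².
z_{α} + z_β = 1.282 + 1.282 = 2.564.
n = (2.564 / 0.84)² = 3.052² = 9.32.
Round up.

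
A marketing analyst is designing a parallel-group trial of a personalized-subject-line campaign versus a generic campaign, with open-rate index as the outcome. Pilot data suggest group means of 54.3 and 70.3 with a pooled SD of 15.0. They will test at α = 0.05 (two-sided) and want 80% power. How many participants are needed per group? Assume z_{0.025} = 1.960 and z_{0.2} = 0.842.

Cohen's d = |M₁ − M₂| / SD_pooled = |54.3 − 70.3| / 15.0 = 16.0 / 15.0 = 1.067.
For two independent groups with equal n: n = 2·((z_{α/2} + z_β) / d)².
z_{α/2} + z_β = 1.960 + 0.842 = 2.802.
n = 2 × (2.802 / 1.067)² = 2 × 2.626² = 2 × 6.90 = 13.8.
Round up to the next whole participant.

n = 14 per group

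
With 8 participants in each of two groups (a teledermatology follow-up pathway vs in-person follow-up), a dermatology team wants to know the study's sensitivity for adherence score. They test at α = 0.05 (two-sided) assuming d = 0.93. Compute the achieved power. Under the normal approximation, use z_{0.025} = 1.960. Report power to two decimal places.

power ≈ 0.46

For two equal groups, power = Φ(d·√(n/2) − z_{α/2}).
d·√(n/2) = 0.93 × √(8/2) = 0.93 × 2.000 = 1.860.
z_β = 1.860 − 1.960 = -0.100.
Power = Φ(-0.100) = 0.460.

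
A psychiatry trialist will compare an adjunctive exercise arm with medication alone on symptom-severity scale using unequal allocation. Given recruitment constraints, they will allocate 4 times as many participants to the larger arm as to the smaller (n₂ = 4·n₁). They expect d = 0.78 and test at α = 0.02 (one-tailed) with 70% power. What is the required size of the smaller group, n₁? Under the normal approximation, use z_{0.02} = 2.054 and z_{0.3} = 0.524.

n₁ = 14

With allocation ratio k = n₂/n₁ = 4, Var(x̄₁−x̄₂) = σ²(1/n₁ + 1/(k·n₁)) = σ²·(k+1)/(k·n₁).
So n₁ = (1 + 1/k)·((z_{α} + z_β)/d)² = 1.250 × (2.578/0.78)².
n₁ = 1.250 × 10.92 = 13.7.
Round up: n₁ = 14, giving n₂ = 4 × 14 = 56.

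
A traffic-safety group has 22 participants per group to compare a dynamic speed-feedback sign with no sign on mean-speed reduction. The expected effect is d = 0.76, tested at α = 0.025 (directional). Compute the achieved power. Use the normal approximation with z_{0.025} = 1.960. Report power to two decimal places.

For two equal groups, power = Φ(d·√(n/2) − z_{α}).
d·√(n/2) = 0.76 × √(22/2) = 0.76 × 3.317 = 2.521.
z_β = 2.521 − 1.960 = 0.561.
Power = Φ(0.561) = 0.712.

power ≈ 0.71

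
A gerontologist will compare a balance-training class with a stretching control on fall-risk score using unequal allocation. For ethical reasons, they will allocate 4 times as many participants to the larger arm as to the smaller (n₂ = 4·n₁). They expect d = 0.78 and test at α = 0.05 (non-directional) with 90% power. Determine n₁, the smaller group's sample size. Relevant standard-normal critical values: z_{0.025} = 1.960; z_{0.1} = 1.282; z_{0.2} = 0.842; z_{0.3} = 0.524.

With allocation ratio k = n₂/n₁ = 4, Var(x̄₁−x̄₂) = σ²(1/n₁ + 1/(k·n₁)) = σ²·(k+1)/(k·n₁).
So n₁ = (1 + 1/k)·((z_{α/2} + z_β)/d)² = 1.250 × (3.242/0.78)².
n₁ = 1.250 × 17.28 = 21.6.
Round up: n₁ = 22, giving n₂ = 4 × 22 = 88.

n₁ = 22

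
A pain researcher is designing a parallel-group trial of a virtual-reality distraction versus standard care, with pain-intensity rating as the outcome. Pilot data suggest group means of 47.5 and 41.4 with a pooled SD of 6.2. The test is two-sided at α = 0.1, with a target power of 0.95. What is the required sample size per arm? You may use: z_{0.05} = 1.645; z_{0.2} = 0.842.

n = 23 per group

Cohen's d = |M₁ − M₂| / SD_pooled = |47.5 − 41.4| / 6.2 = 6.1 / 6.2 = 0.984.
For two independent groups with equal n: n = 2·((z_{α/2} + z_β) / d)².
z_{α/2} + z_β = 1.645 + 1.645 = 3.290.
n = 2 × (3.290 / 0.984)² = 2 × 3.343² = 2 × 11.18 = 22.4.
Round up to the next whole participant.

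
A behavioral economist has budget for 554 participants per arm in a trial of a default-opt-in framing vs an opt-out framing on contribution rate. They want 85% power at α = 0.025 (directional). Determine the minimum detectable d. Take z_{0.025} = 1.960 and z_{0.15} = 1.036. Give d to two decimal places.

For two independent groups of n = 554 each: d_min = (z_{α} + z_β)·√(2/n).
z-sum = 1.960 + 1.036 = 2.996.
d_min = 2.996 × √(2/554) = 2.996 × 0.0601 = 0.180.

d_min ≈ 0.18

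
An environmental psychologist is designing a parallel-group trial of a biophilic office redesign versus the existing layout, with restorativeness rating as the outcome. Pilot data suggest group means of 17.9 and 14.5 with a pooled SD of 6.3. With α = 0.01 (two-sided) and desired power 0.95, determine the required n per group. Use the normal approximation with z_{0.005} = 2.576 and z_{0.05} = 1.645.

n = 123 per group

Cohen's d = |M₁ − M₂| / SD_pooled = |17.9 − 14.5| / 6.3 = 3.4 / 6.3 = 0.540.
For two independent groups with equal n: n = 2·((z_{α/2} + z_β) / d)².
z_{α/2} + z_β = 2.576 + 1.645 = 4.221.
n = 2 × (4.221 / 0.540)² = 2 × 7.817² = 2 × 61.10 = 122.2.
Round up to the next whole participant.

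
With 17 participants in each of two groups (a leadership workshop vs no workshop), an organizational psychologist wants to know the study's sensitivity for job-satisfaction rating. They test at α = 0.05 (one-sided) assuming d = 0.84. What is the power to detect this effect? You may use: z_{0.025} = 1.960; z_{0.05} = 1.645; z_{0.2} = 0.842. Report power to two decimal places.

power ≈ 0.79

For two equal groups, power = Φ(d·√(n/2) − z_{α}).
d·√(n/2) = 0.84 × √(17/2) = 0.84 × 2.915 = 2.449.
z_β = 2.449 − 1.645 = 0.804.
Power = Φ(0.804) = 0.789.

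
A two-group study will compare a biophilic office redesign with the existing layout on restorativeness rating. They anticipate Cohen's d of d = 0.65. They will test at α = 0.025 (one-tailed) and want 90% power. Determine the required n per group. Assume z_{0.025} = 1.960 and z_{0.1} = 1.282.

For two independent groups with equal n: n = 2·((z_{α} + z_β) / d)².
z_{α} + z_β = 1.960 + 1.282 = 3.242.
n = 2 × (3.242 / 0.65)² = 2 × 4.988² = 2 × 24.88 = 49.8.
Round up to the next whole participant.

n = 50 per group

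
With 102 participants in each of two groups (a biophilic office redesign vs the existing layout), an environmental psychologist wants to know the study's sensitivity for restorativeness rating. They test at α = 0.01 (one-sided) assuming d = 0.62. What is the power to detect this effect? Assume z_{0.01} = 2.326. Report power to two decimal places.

power ≈ 0.98

For two equal groups, power = Φ(d·√(n/2) − z_{α}).
d·√(n/2) = 0.62 × √(102/2) = 0.62 × 7.141 = 4.428.
z_β = 4.428 − 2.326 = 2.102.
Power = Φ(2.102) = 0.982.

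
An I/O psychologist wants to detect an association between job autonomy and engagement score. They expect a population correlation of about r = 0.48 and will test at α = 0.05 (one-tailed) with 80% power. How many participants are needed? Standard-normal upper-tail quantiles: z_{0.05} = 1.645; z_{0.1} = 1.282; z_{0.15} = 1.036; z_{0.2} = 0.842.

Fisher's z: C = ½·ln((1+r)/(1−r)) = ½·ln(2.8462) = 0.5230.
n = ((z_{α} + z_β)/C)² + 3.
(1.645 + 0.842) / 0.5230 = 2.487 / 0.5230 = 4.755.
n = 4.755² + 3 = 22.61 + 3 = 25.6.
Round up.

n = 26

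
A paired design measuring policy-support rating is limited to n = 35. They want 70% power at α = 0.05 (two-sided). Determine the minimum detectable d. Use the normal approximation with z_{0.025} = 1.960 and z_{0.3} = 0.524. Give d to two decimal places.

For a single sample (or paired design) of n = 35: d_min = (z_{α/2} + z_β)/√n.
z-sum = 1.960 + 0.524 = 2.484.
d_min = 2.484 / √35 = 2.484 / 5.916 = 0.420.

d_min ≈ 0.42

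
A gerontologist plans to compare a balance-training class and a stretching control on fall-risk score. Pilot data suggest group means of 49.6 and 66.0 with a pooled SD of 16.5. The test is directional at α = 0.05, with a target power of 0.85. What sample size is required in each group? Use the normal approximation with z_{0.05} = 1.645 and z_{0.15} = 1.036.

Cohen's d = |M₁ − M₂| / SD_pooled = |49.6 − 66.0| / 16.5 = 16.4 / 16.5 = 0.994.
For two independent groups with equal n: n = 2·((z_{α} + z_β) / d)².
z_{α} + z_β = 1.645 + 1.036 = 2.681.
n = 2 × (2.681 / 0.994)² = 2 × 2.697² = 2 × 7.27 = 14.5.
Round up to the next whole participant.

n = 15 per group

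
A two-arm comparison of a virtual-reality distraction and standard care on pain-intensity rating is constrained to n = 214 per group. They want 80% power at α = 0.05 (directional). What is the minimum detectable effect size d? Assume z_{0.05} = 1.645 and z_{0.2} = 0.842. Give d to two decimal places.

For two independent groups of n = 214 each: d_min = (z_{α} + z_β)·√(2/n).
z-sum = 1.645 + 0.842 = 2.487.
d_min = 2.487 × √(2/214) = 2.487 × 0.0967 = 0.240.

d_min ≈ 0.24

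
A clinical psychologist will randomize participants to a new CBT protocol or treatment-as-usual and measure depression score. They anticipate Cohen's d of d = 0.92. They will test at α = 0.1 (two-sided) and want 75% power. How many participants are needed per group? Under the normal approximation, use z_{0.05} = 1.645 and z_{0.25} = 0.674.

For two independent groups with equal n: n = 2·((z_{α/2} + z_β) / d)².
z_{α/2} + z_β = 1.645 + 0.674 = 2.319.
n = 2 × (2.319 / 0.92)² = 2 × 2.521² = 2 × 6.35 = 12.7.
Round up to the next whole participant.

n = 13 per group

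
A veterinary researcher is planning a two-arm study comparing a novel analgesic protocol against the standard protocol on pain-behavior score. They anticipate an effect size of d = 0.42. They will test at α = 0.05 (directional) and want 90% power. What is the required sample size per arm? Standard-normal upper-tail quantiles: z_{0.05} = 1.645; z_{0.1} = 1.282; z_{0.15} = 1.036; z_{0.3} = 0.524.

n = 98 per group

For two independent groups with equal n: n = 2·((z_{α} + z_β) / d)².
z_{α} + z_β = 1.645 + 1.282 = 2.927.
n = 2 × (2.927 / 0.42)² = 2 × 6.969² = 2 × 48.57 = 97.1.
Round up to the next whole participant.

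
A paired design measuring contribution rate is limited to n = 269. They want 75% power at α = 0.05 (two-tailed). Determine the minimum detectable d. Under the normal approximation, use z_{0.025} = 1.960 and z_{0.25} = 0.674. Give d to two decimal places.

d_min ≈ 0.16

For a single sample (or paired design) of n = 269: d_min = (z_{α/2} + z_β)/√n.
z-sum = 1.960 + 0.674 = 2.634.
d_min = 2.634 / √269 = 2.634 / 16.401 = 0.161.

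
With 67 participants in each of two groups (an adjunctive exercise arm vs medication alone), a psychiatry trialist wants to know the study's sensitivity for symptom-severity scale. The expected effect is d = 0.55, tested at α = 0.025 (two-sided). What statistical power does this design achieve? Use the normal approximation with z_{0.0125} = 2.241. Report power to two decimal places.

power ≈ 0.83

For two equal groups, power = Φ(d·√(n/2) − z_{α/2}).
d·√(n/2) = 0.55 × √(67/2) = 0.55 × 5.788 = 3.183.
z_β = 3.183 − 2.241 = 0.942.
Power = Φ(0.942) = 0.827.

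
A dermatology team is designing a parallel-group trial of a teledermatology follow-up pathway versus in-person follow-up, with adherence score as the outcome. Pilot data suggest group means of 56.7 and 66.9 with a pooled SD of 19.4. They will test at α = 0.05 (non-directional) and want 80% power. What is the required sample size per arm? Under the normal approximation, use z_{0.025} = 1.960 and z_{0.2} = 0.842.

n = 57 per group

Cohen's d = |M₁ − M₂| / SD_pooled = |56.7 − 66.9| / 19.4 = 10.2 / 19.4 = 0.526.
For two independent groups with equal n: n = 2·((z_{α/2} + z_β) / d)².
z_{α/2} + z_β = 1.960 + 0.842 = 2.802.
n = 2 × (2.802 / 0.526)² = 2 × 5.327² = 2 × 28.38 = 56.8.
Round up to the next whole participant.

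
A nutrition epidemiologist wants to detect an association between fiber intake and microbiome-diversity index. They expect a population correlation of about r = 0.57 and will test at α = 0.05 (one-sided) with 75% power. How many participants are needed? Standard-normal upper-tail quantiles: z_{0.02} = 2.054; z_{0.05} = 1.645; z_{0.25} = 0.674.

Fisher's z: C = ½·ln((1+r)/(1−r)) = ½·ln(3.6512) = 0.6475.
n = ((z_{α} + z_β)/C)² + 3.
(1.645 + 0.674) / 0.6475 = 2.319 / 0.6475 = 3.581.
n = 3.581² + 3 = 12.83 + 3 = 15.8.
Round up.

n = 16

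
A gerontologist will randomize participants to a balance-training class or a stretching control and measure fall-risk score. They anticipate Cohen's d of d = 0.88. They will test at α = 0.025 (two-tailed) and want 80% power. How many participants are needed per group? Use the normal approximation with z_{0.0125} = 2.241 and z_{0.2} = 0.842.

For two independent groups with equal n: n = 2·((z_{α/2} + z_β) / d)².
z_{α/2} + z_β = 2.241 + 0.842 = 3.083.
n = 2 × (3.083 / 0.88)² = 2 × 3.503² = 2 × 12.27 = 24.5.
Round up to the next whole participant.

n = 25 per group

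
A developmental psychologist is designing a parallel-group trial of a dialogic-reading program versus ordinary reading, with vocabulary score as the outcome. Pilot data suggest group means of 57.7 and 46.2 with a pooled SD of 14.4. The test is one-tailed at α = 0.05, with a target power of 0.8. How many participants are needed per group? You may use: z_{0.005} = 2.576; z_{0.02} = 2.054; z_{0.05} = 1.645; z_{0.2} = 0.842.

Cohen's d = |M₁ − M₂| / SD_pooled = |57.7 − 46.2| / 14.4 = 11.5 / 14.4 = 0.799.
For two independent groups with equal n: n = 2·((z_{α} + z_β) / d)².
z_{α} + z_β = 1.645 + 0.842 = 2.487.
n = 2 × (2.487 / 0.799)² = 2 × 3.113² = 2 × 9.69 = 19.4.
Round up to the next whole participant.

n = 20 per group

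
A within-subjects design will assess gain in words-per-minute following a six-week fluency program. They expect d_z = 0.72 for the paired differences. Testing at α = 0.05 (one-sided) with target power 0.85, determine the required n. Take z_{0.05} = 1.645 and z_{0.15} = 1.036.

n = 14 pairs

For a paired (one-sample on differences) test: n = ((z_{α} + z_β) / d)².
z_{α} + z_β = 1.645 + 1.036 = 2.681.
n = (2.681 / 0.72)² = 3.724² = 13.87.
Round up.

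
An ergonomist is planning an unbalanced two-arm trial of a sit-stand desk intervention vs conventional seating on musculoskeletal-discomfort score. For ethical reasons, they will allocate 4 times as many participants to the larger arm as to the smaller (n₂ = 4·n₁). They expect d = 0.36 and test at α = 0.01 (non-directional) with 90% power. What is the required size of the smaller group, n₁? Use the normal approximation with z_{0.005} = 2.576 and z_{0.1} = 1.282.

With allocation ratio k = n₂/n₁ = 4, Var(x̄₁−x̄₂) = σ²(1/n₁ + 1/(k·n₁)) = σ²·(k+1)/(k·n₁).
So n₁ = (1 + 1/k)·((z_{α/2} + z_β)/d)² = 1.250 × (3.858/0.36)².
n₁ = 1.250 × 114.85 = 143.6.
Round up: n₁ = 144, giving n₂ = 4 × 144 = 576.

n₁ = 144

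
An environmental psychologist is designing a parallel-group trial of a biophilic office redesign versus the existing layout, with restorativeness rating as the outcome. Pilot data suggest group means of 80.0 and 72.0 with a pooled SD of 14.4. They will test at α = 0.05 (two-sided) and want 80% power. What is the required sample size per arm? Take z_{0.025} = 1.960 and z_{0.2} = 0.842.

Cohen's d = |M₁ − M₂| / SD_pooled = |80.0 − 72.0| / 14.4 = 8.0 / 14.4 = 0.556.
For two independent groups with equal n: n = 2·((z_{α/2} + z_β) / d)².
z_{α/2} + z_β = 1.960 + 0.842 = 2.802.
n = 2 × (2.802 / 0.556)² = 2 × 5.040² = 2 × 25.40 = 50.8.
Round up to the next whole participant.

n = 51 per group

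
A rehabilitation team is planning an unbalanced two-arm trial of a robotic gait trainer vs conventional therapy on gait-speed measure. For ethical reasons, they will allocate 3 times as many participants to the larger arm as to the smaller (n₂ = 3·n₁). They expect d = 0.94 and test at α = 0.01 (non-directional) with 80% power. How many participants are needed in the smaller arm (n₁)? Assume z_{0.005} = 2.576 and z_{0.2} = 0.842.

n₁ = 18

With allocation ratio k = n₂/n₁ = 3, Var(x̄₁−x̄₂) = σ²(1/n₁ + 1/(k·n₁)) = σ²·(k+1)/(k·n₁).
So n₁ = (1 + 1/k)·((z_{α/2} + z_β)/d)² = 1.333 × (3.418/0.94)².
n₁ = 1.333 × 13.22 = 17.6.
Round up: n₁ = 18, giving n₂ = 3 × 18 = 54.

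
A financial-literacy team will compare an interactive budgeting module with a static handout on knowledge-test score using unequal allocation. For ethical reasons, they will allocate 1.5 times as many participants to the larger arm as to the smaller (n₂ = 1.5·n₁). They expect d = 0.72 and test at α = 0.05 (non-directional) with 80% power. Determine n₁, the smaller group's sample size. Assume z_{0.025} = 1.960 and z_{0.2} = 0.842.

n₁ = 26

With allocation ratio k = n₂/n₁ = 1.5, Var(x̄₁−x̄₂) = σ²(1/n₁ + 1/(k·n₁)) = σ²·(k+1)/(k·n₁).
So n₁ = (1 + 1/k)·((z_{α/2} + z_β)/d)² = 1.667 × (2.802/0.72)².
n₁ = 1.667 × 15.15 = 25.2.
Round up: n₁ = 26, giving n₂ = 1.5 × 26 = 39.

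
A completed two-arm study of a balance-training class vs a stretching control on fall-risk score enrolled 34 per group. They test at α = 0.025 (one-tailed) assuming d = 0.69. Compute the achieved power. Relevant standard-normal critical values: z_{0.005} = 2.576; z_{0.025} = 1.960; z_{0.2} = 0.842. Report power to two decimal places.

For two equal groups, power = Φ(d·√(n/2) − z_{α}).
d·√(n/2) = 0.69 × √(34/2) = 0.69 × 4.123 = 2.845.
z_β = 2.845 − 1.960 = 0.885.
Power = Φ(0.885) = 0.812.

power ≈ 0.81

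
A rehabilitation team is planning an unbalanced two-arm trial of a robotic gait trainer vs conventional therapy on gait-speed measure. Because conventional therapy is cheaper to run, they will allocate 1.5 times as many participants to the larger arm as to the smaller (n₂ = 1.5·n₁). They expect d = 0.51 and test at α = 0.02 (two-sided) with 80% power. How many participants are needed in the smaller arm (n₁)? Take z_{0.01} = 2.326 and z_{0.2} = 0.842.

With allocation ratio k = n₂/n₁ = 1.5, Var(x̄₁−x̄₂) = σ²(1/n₁ + 1/(k·n₁)) = σ²·(k+1)/(k·n₁).
So n₁ = (1 + 1/k)·((z_{α/2} + z_β)/d)² = 1.667 × (3.168/0.51)².
n₁ = 1.667 × 38.59 = 64.3.
Round up: n₁ = 65, giving n₂ = ⌈1.5 × 65⌉ = ⌈97.5⌉ = 98.

n₁ = 65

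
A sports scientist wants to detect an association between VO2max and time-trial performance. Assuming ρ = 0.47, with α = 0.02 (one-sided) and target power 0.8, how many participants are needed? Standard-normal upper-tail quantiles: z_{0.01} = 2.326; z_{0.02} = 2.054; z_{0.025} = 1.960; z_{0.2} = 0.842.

Fisher's z: C = ½·ln((1+r)/(1−r)) = ½·ln(2.7736) = 0.5101.
n = ((z_{α} + z_β)/C)² + 3.
(2.054 + 0.842) / 0.5101 = 2.896 / 0.5101 = 5.677.
n = 5.677² + 3 = 32.23 + 3 = 35.2.
Round up.

n = 36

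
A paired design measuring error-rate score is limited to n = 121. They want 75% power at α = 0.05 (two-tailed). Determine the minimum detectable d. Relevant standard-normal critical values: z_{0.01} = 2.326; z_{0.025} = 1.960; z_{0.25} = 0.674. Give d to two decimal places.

d_min ≈ 0.24

For a single sample (or paired design) of n = 121: d_min = (z_{α/2} + z_β)/√n.
z-sum = 1.960 + 0.674 = 2.634.
d_min = 2.634 / √121 = 2.634 / 11.000 = 0.239.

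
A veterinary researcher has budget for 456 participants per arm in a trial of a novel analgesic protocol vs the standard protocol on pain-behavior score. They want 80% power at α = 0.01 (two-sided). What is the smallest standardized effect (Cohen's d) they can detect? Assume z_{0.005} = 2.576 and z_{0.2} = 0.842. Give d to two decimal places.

For two independent groups of n = 456 each: d_min = (z_{α/2} + z_β)·√(2/n).
z-sum = 2.576 + 0.842 = 3.418.
d_min = 3.418 × √(2/456) = 3.418 × 0.0662 = 0.226.

d_min ≈ 0.23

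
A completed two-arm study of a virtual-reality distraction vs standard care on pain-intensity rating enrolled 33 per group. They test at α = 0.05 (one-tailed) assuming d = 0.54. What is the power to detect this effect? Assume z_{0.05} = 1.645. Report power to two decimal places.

power ≈ 0.71

For two equal groups, power = Φ(d·√(n/2) − z_{α}).
d·√(n/2) = 0.54 × √(33/2) = 0.54 × 4.062 = 2.193.
z_β = 2.193 − 1.645 = 0.548.
Power = Φ(0.548) = 0.708.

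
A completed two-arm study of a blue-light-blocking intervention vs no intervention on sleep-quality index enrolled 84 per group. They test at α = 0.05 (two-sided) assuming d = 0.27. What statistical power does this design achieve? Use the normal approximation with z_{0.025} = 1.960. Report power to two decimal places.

power ≈ 0.42

For two equal groups, power = Φ(d·√(n/2) − z_{α/2}).
d·√(n/2) = 0.27 × √(84/2) = 0.27 × 6.481 = 1.750.
z_β = 1.750 − 1.960 = -0.210.
Power = Φ(-0.210) = 0.417.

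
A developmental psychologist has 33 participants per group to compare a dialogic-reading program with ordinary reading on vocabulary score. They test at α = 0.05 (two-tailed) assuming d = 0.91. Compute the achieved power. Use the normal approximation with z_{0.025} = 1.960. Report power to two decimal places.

For two equal groups, power = Φ(d·√(n/2) − z_{α/2}).
d·√(n/2) = 0.91 × √(33/2) = 0.91 × 4.062 = 3.696.
z_β = 3.696 − 1.960 = 1.736.
Power = Φ(1.736) = 0.959.

power ≈ 0.96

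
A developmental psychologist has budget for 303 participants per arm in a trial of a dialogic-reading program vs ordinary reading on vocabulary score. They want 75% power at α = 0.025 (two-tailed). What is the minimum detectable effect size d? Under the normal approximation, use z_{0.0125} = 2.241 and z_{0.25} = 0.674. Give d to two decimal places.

d_min ≈ 0.24

For two independent groups of n = 303 each: d_min = (z_{α/2} + z_β)·√(2/n).
z-sum = 2.241 + 0.674 = 2.915.
d_min = 2.915 × √(2/303) = 2.915 × 0.0812 = 0.237.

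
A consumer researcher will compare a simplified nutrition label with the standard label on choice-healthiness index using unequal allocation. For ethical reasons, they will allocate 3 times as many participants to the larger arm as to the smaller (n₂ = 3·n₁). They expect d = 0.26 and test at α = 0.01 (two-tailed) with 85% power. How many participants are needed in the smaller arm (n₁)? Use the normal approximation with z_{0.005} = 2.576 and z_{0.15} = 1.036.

With allocation ratio k = n₂/n₁ = 3, Var(x̄₁−x̄₂) = σ²(1/n₁ + 1/(k·n₁)) = σ²·(k+1)/(k·n₁).
So n₁ = (1 + 1/k)·((z_{α/2} + z_β)/d)² = 1.333 × (3.612/0.26)².
n₁ = 1.333 × 193.00 = 257.3.
Round up: n₁ = 258, giving n₂ = 3 × 258 = 774.

n₁ = 258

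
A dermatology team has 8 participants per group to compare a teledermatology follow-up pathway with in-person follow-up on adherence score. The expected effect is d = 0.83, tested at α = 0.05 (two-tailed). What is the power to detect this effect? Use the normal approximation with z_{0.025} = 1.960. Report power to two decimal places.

power ≈ 0.38

For two equal groups, power = Φ(d·√(n/2) − z_{α/2}).
d·√(n/2) = 0.83 × √(8/2) = 0.83 × 2.000 = 1.660.
z_β = 1.660 − 1.960 = -0.300.
Power = Φ(-0.300) = 0.382.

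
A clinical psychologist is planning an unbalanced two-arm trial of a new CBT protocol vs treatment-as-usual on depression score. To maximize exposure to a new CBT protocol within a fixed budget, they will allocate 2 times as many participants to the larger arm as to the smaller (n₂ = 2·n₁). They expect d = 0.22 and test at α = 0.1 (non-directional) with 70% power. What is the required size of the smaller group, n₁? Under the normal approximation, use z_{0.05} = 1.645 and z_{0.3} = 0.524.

n₁ = 146

With allocation ratio k = n₂/n₁ = 2, Var(x̄₁−x̄₂) = σ²(1/n₁ + 1/(k·n₁)) = σ²·(k+1)/(k·n₁).
So n₁ = (1 + 1/k)·((z_{α/2} + z_β)/d)² = 1.500 × (2.169/0.22)².
n₁ = 1.500 × 97.20 = 145.8.
Round up: n₁ = 146, giving n₂ = 2 × 146 = 292.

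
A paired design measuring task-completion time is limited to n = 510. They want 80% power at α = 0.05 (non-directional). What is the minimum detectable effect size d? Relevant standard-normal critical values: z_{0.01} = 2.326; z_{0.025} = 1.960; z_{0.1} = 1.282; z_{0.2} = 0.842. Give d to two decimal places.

For a single sample (or paired design) of n = 510: d_min = (z_{α/2} + z_β)/√n.
z-sum = 1.960 + 0.842 = 2.802.
d_min = 2.802 / √510 = 2.802 / 22.583 = 0.124.

d_min ≈ 0.12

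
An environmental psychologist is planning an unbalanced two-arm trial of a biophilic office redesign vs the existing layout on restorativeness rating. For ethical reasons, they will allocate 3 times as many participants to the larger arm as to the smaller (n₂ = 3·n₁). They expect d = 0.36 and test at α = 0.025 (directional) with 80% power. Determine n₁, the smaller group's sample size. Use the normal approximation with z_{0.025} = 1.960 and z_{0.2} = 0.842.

n₁ = 81

With allocation ratio k = n₂/n₁ = 3, Var(x̄₁−x̄₂) = σ²(1/n₁ + 1/(k·n₁)) = σ²·(k+1)/(k·n₁).
So n₁ = (1 + 1/k)·((z_{α} + z_β)/d)² = 1.333 × (2.802/0.36)².
n₁ = 1.333 × 60.58 = 80.8.
Round up: n₁ = 81, giving n₂ = 3 × 81 = 243.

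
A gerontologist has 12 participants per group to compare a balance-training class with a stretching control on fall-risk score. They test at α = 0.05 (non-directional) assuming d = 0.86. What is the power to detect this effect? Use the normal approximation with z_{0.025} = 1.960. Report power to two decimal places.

power ≈ 0.56

For two equal groups, power = Φ(d·√(n/2) − z_{α/2}).
d·√(n/2) = 0.86 × √(12/2) = 0.86 × 2.449 = 2.107.
z_β = 2.107 − 1.960 = 0.147.
Power = Φ(0.147) = 0.558.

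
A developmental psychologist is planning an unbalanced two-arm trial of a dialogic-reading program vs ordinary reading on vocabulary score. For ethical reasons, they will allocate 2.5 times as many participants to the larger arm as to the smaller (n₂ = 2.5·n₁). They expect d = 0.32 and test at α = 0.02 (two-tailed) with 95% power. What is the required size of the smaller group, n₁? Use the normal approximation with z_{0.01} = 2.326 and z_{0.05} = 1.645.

n₁ = 216

With allocation ratio k = n₂/n₁ = 2.5, Var(x̄₁−x̄₂) = σ²(1/n₁ + 1/(k·n₁)) = σ²·(k+1)/(k·n₁).
So n₁ = (1 + 1/k)·((z_{α/2} + z_β)/d)² = 1.400 × (3.971/0.32)².
n₁ = 1.400 × 153.99 = 215.6.
Round up: n₁ = 216, giving n₂ = 2.5 × 216 = 540.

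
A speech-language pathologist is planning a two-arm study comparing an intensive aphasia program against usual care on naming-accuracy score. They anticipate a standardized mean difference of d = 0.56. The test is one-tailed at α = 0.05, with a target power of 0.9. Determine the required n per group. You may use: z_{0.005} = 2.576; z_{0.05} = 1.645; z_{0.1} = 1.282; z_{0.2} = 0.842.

n = 55 per group

For two independent groups with equal n: n = 2·((z_{α} + z_β) / d)².
z_{α} + z_β = 1.645 + 1.282 = 2.927.
n = 2 × (2.927 / 0.56)² = 2 × 5.227² = 2 × 27.32 = 54.6.
Round up to the next whole participant.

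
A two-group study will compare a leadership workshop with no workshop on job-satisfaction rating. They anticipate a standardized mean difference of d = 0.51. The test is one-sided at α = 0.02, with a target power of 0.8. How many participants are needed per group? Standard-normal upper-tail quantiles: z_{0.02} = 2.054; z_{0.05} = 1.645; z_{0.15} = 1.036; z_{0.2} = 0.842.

n = 65 per group

For two independent groups with equal n: n = 2·((z_{α} + z_β) / d)².
z_{α} + z_β = 2.054 + 0.842 = 2.896.
n = 2 × (2.896 / 0.51)² = 2 × 5.678² = 2 × 32.24 = 64.5.
Round up to the next whole participant.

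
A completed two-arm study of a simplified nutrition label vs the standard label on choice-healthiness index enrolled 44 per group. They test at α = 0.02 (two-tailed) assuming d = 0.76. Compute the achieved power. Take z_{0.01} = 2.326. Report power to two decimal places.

For two equal groups, power = Φ(d·√(n/2) − z_{α/2}).
d·√(n/2) = 0.76 × √(44/2) = 0.76 × 4.690 = 3.565.
z_β = 3.565 − 2.326 = 1.239.
Power = Φ(1.239) = 0.892.

power ≈ 0.89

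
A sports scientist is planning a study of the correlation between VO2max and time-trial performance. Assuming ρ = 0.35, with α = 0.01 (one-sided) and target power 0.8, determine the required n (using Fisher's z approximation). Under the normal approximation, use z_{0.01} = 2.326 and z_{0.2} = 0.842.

n = 79

Fisher's z: C = ½·ln((1+r)/(1−r)) = ½·ln(2.0769) = 0.3654.
n = ((z_{α} + z_β)/C)² + 3.
(2.326 + 0.842) / 0.3654 = 3.168 / 0.3654 = 8.670.
n = 8.670² + 3 = 75.17 + 3 = 78.2.
Round up.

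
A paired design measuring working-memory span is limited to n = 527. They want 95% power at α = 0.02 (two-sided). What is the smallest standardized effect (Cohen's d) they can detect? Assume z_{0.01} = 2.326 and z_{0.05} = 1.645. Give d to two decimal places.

For a single sample (or paired design) of n = 527: d_min = (z_{α/2} + z_β)/√n.
z-sum = 2.326 + 1.645 = 3.971.
d_min = 3.971 / √527 = 3.971 / 22.956 = 0.173.

d_min ≈ 0.17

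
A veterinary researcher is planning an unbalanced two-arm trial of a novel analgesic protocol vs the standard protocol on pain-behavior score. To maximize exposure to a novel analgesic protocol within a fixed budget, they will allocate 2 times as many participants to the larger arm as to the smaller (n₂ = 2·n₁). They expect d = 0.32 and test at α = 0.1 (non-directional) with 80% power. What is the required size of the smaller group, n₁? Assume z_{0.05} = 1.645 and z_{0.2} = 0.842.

With allocation ratio k = n₂/n₁ = 2, Var(x̄₁−x̄₂) = σ²(1/n₁ + 1/(k·n₁)) = σ²·(k+1)/(k·n₁).
So n₁ = (1 + 1/k)·((z_{α/2} + z_β)/d)² = 1.500 × (2.487/0.32)².
n₁ = 1.500 × 60.40 = 90.6.
Round up: n₁ = 91, giving n₂ = 2 × 91 = 182.

n₁ = 91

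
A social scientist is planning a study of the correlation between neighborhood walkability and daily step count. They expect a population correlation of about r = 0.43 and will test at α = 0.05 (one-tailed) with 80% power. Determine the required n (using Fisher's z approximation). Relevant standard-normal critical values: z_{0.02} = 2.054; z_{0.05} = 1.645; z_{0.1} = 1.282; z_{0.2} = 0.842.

n = 33

Fisher's z: C = ½·ln((1+r)/(1−r)) = ½·ln(2.5088) = 0.4599.
n = ((z_{α} + z_β)/C)² + 3.
(1.645 + 0.842) / 0.4599 = 2.487 / 0.4599 = 5.408.
n = 5.408² + 3 = 29.24 + 3 = 32.2.
Round up.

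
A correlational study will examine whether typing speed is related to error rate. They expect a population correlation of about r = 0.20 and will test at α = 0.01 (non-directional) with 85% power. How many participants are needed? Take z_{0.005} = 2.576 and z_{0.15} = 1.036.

n = 321

Fisher's z: C = ½·ln((1+r)/(1−r)) = ½·ln(1.5000) = 0.2027.
n = ((z_{α/2} + z_β)/C)² + 3.
(2.576 + 1.036) / 0.2027 = 3.612 / 0.2027 = 17.819.
n = 17.819² + 3 = 317.53 + 3 = 320.5.
Round up.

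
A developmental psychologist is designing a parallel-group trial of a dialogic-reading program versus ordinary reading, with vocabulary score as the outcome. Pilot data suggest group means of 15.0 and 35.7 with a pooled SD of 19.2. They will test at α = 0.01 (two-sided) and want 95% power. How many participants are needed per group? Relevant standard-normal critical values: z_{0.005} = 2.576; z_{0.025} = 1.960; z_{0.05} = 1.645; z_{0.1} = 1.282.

Cohen's d = |M₁ − M₂| / SD_pooled = |15.0 − 35.7| / 19.2 = 20.7 / 19.2 = 1.078.
For two independent groups with equal n: n = 2·((z_{α/2} + z_β) / d)².
z_{α/2} + z_β = 2.576 + 1.645 = 4.221.
n = 2 × (4.221 / 1.078)² = 2 × 3.916² = 2 × 15.33 = 30.7.
Round up to the next whole participant.

n = 31 per group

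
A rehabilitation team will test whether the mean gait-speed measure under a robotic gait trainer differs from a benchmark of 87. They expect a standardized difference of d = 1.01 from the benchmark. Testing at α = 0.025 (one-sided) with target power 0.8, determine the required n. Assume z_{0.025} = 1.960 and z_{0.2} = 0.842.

For a one-sample test: n = ((z_{α} + z_β) / d)².
z_{α} + z_β = 1.960 + 0.842 = 2.802.
n = (2.802 / 1.01)² = 2.774² = 7.70.
Round up.

n = 8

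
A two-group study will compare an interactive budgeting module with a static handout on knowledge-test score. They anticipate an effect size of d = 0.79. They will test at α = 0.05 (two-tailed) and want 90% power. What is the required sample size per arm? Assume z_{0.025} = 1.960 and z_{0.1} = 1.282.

n = 34 per group

For two independent groups with equal n: n = 2·((z_{α/2} + z_β) / d)².
z_{α/2} + z_β = 1.960 + 1.282 = 3.242.
n = 2 × (3.242 / 0.79)² = 2 × 4.104² = 2 × 16.84 = 33.7.
Round up to the next whole participant.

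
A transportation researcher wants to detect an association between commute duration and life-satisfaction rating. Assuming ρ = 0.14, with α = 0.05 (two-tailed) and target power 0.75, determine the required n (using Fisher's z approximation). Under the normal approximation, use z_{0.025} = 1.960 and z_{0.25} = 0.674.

n = 353

Fisher's z: C = ½·ln((1+r)/(1−r)) = ½·ln(1.3256) = 0.1409.
n = ((z_{α/2} + z_β)/C)² + 3.
(1.960 + 0.674) / 0.1409 = 2.634 / 0.1409 = 18.694.
n = 18.694² + 3 = 349.47 + 3 = 352.5.
Round up.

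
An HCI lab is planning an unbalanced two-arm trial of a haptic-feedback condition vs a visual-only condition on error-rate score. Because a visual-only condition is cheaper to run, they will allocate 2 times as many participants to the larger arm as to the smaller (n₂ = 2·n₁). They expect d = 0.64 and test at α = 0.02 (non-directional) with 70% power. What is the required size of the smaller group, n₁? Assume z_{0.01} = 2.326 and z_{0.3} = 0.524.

n₁ = 30

With allocation ratio k = n₂/n₁ = 2, Var(x̄₁−x̄₂) = σ²(1/n₁ + 1/(k·n₁)) = σ²·(k+1)/(k·n₁).
So n₁ = (1 + 1/k)·((z_{α/2} + z_β)/d)² = 1.500 × (2.850/0.64)².
n₁ = 1.500 × 19.83 = 29.7.
Round up: n₁ = 30, giving n₂ = 2 × 30 = 60.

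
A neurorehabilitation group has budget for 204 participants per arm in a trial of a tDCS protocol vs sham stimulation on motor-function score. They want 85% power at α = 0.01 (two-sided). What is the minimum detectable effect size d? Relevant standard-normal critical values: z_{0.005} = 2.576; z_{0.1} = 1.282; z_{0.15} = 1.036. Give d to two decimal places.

For two independent groups of n = 204 each: d_min = (z_{α/2} + z_β)·√(2/n).
z-sum = 2.576 + 1.036 = 3.612.
d_min = 3.612 × √(2/204) = 3.612 × 0.0990 = 0.358.

d_min ≈ 0.36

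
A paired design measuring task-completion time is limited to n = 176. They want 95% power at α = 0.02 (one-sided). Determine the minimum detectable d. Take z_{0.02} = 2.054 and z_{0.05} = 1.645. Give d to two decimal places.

For a single sample (or paired design) of n = 176: d_min = (z_{α} + z_β)/√n.
z-sum = 2.054 + 1.645 = 3.699.
d_min = 3.699 / √176 = 3.699 / 13.266 = 0.279.

d_min ≈ 0.28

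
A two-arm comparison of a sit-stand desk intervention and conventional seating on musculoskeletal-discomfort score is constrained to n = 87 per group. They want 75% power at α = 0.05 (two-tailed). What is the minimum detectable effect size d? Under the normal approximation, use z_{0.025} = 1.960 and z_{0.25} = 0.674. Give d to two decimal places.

For two independent groups of n = 87 each: d_min = (z_{α/2} + z_β)·√(2/n).
z-sum = 1.960 + 0.674 = 2.634.
d_min = 2.634 × √(2/87) = 2.634 × 0.1516 = 0.399.

d_min ≈ 0.40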